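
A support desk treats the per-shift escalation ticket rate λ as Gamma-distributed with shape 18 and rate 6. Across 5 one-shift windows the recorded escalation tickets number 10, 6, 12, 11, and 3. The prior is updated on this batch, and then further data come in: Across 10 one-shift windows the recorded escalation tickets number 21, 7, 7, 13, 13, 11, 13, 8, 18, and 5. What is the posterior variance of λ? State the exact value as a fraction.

Total count: 10 + 6 + 12 + 11 + 3 = 42.
Total exposure: 5 shifts.
After the first batch: Gamma(18 + 42, 6 + 5) = Gamma(60, 11).
Total count: 21 + 7 + 7 + 13 + 13 + 11 + 13 + 8 + 18 + 5 = 116.
Total exposure: 10 shifts.
After the second batch: Gamma(60 + 116, 11 + 10) = Gamma(176, 21).
Posterior variance = α'/β'² = 176/441.

176/441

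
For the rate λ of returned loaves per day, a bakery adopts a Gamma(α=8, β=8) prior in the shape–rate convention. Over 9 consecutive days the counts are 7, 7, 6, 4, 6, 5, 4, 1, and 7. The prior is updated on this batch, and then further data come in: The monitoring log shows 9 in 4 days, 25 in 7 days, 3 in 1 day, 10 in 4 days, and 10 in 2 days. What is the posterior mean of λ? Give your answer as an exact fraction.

16/5

Total count: 7 + 7 + 6 + 4 + 6 + 5 + 4 + 1 + 7 = 47.
Total exposure: 9 days.
After the first batch: Gamma(8 + 47, 8 + 9) = Gamma(55, 17).
Total count: 9 + 25 + 3 + 10 + 10 = 57.
Total exposure: 4 + 7 + 1 + 4 + 2 = 18 days.
After the second batch: Gamma(55 + 57, 17 + 18) = Gamma(112, 35).
Posterior mean = α'/β' = 112/35 = 16/5.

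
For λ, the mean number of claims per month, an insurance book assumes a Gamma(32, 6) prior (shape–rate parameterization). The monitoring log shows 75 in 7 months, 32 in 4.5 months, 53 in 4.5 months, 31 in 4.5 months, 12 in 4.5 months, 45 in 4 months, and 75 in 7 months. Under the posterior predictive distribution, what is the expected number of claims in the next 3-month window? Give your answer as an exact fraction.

355/14

Total count: 75 + 32 + 53 + 31 + 12 + 45 + 75 = 323.
Total exposure: 7 + 4.5 + 4.5 + 4.5 + 4.5 + 4 + 7 = 36 months.
The Gamma prior is conjugate for the Poisson rate, so λ | data ~ Gamma(32+323, 6+36) = Gamma(355, 42).
Predictive mean over a 3-month window = T·E[λ|data] = 3·355/42 = 355/14.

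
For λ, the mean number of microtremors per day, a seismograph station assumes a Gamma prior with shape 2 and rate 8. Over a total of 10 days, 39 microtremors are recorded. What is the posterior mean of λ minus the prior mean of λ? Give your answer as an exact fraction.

Total count 39 over total exposure 10 days.
Gamma(α, β) with Poisson data over total exposure Σt gives posterior Gamma(α+Σx, β+Σt) = Gamma(41, 18).
Posterior mean = 41/18 = 41/18; prior mean = 2/8 = 1/4. Difference = 41/18 − 1/4 = 73/36.

73/36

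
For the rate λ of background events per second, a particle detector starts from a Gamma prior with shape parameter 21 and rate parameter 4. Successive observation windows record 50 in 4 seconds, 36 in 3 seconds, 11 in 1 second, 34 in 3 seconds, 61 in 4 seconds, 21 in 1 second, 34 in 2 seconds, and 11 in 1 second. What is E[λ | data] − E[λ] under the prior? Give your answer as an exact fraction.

Total count: 50 + 36 + 11 + 34 + 61 + 21 + 34 + 11 = 258.
Total exposure: 4 + 3 + 1 + 3 + 4 + 1 + 2 + 1 = 19 seconds.
By Gamma–Poisson conjugacy, the posterior is Gamma(α + Σx, β + Σt) = Gamma(21 + 258, 4 + 19) = Gamma(279, 23).
Posterior mean = 279/23 = 279/23; prior mean = 21/4 = 21/4. Difference = 279/23 − 21/4 = 633/92.

633/92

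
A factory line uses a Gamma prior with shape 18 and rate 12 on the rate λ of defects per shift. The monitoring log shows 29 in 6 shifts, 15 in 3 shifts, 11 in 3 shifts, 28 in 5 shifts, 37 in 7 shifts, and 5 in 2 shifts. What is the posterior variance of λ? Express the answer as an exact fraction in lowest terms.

Total count: 29 + 15 + 11 + 28 + 37 + 5 = 125.
Total exposure: 6 + 3 + 3 + 5 + 7 + 2 = 26 shifts.
Conjugate update: add total count to the shape and total exposure to the rate, giving Gamma(143, 38).
Posterior variance = α'/β'² = 143/1444.

143/1444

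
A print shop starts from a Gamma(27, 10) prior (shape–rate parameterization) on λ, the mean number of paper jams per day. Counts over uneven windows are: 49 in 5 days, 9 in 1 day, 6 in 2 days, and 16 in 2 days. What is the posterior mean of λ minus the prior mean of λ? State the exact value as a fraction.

53/20

Total count: 49 + 9 + 6 + 16 = 80.
Total exposure: 5 + 1 + 2 + 2 = 10 days.
The Gamma prior is conjugate for the Poisson rate, so λ | data ~ Gamma(27+80, 10+10) = Gamma(107, 20).
Posterior mean = 107/20 = 107/20; prior mean = 27/10 = 27/10. Difference = 107/20 − 27/10 = 53/20.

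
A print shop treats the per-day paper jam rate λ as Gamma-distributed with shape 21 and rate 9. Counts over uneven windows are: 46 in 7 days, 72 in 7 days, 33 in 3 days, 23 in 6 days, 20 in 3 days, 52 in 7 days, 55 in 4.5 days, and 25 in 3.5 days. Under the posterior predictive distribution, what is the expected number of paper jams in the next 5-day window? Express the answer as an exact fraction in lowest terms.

347/10

Total count: 46 + 72 + 33 + 23 + 20 + 52 + 55 + 25 = 326.
Total exposure: 7 + 7 + 3 + 6 + 3 + 7 + 4.5 + 3.5 = 41 days.
Posterior: α' = 21 + 326 = 347, β' = 9 + 41 = 50.
Predictive mean over a 5-day window = T·E[λ|data] = 5·347/50 = 347/10.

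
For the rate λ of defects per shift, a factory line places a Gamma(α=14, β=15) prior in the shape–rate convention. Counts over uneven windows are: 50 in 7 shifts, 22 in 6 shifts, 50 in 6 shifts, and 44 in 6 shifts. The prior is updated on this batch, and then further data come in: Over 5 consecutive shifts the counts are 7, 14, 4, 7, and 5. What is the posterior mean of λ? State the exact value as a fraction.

217/45

Total count: 50 + 22 + 50 + 44 = 166.
Total exposure: 7 + 6 + 6 + 6 = 25 shifts.
After the first batch: Gamma(14 + 166, 15 + 25) = Gamma(180, 40).
Total count: 7 + 14 + 4 + 7 + 5 = 37.
Total exposure: 5 shifts.
After the second batch: Gamma(180 + 37, 40 + 5) = Gamma(217, 45).
Posterior mean = α'/β' = 217/45.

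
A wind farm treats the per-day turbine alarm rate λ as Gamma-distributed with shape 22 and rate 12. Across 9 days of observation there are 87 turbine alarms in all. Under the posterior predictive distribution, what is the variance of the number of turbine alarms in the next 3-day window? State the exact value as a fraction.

Total count 87 over total exposure 9 days.
By Gamma–Poisson conjugacy, the posterior is Gamma(α + Σx, β + Σt) = Gamma(22 + 87, 12 + 9) = Gamma(109, 21).
The posterior predictive for a window of length T is Negative Binomial with variance T·α'·(β'+T)/β'² = 3·109·24/441 = 872/49.

872/49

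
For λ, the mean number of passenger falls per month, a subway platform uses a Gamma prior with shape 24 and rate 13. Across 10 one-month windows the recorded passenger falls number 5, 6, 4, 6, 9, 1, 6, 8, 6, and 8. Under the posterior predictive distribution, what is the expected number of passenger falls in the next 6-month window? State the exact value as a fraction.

498/23

Total count: 5 + 6 + 4 + 6 + 9 + 1 + 6 + 8 + 6 + 8 = 59.
Total exposure: 10 months.
Posterior: α' = 24 + 59 = 83, β' = 13 + 10 = 23.
Predictive mean over a 6-month window = T·E[λ|data] = 6·83/23 = 498/23.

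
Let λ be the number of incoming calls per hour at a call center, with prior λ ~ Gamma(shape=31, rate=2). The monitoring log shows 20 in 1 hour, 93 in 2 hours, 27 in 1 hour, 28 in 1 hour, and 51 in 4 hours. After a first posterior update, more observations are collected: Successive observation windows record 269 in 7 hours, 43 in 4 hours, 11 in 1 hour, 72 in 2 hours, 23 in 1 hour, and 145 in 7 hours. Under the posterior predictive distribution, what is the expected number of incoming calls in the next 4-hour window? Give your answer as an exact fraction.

Total count: 20 + 93 + 27 + 28 + 51 = 219.
Total exposure: 1 + 2 + 1 + 1 + 4 = 9 hours.
After the first batch: Gamma(31 + 219, 2 + 9) = Gamma(250, 11).
Total count: 269 + 43 + 11 + 72 + 23 + 145 = 563.
Total exposure: 7 + 4 + 1 + 2 + 1 + 7 = 22 hours.
After the second batch: Gamma(250 + 563, 11 + 22) = Gamma(813, 33).
Predictive mean over a 4-hour window = T·E[λ|data] = 4·813/33 = 1084/11.

1084/11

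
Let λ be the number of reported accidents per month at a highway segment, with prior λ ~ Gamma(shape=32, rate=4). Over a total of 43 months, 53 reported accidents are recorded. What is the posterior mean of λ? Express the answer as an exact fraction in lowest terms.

Total count 53 over total exposure 43 months.
Gamma(α, β) with Poisson data over total exposure Σt gives posterior Gamma(α+Σx, β+Σt) = Gamma(85, 47).
Posterior mean = α'/β' = 85/47.

85/47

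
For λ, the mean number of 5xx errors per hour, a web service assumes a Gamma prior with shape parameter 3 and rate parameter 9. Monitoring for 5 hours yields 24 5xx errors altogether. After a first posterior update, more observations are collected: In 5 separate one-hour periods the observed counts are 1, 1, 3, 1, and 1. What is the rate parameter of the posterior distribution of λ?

19

Total count 24 over total exposure 5 hours.
After the first batch: Gamma(3 + 24, 9 + 5) = Gamma(27, 14).
Total count: 1 + 1 + 3 + 1 + 1 = 7.
Total exposure: 5 hours.
After the second batch: Gamma(27 + 7, 14 + 5) = Gamma(34, 19).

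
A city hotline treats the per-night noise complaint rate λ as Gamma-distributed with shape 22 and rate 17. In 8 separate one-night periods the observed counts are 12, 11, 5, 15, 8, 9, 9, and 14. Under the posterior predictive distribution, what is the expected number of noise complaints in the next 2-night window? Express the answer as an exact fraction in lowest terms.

Total count: 12 + 11 + 5 + 15 + 8 + 9 + 9 + 14 = 83.
Total exposure: 8 nights.
The Gamma prior is conjugate for the Poisson rate, so λ | data ~ Gamma(22+83, 17+8) = Gamma(105, 25).
Predictive mean over a 2-night window = T·E[λ|data] = 2·105/25 = 42/5.

42/5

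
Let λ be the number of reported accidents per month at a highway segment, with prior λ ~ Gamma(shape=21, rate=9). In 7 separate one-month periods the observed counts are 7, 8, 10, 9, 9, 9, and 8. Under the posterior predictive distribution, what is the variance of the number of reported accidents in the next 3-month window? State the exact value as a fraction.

4617/256

Total count: 7 + 8 + 10 + 9 + 9 + 9 + 8 = 60.
Total exposure: 7 months.
Posterior: α' = 21 + 60 = 81, β' = 9 + 7 = 16.
The posterior predictive for a window of length T is Negative Binomial with variance T·α'·(β'+T)/β'² = 3·81·19/256 = 4617/256.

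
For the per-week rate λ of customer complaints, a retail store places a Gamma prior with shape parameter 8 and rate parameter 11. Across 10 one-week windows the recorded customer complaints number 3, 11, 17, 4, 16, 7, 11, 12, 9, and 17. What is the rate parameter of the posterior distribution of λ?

Total count: 3 + 11 + 17 + 4 + 16 + 7 + 11 + 12 + 9 + 17 = 107.
Total exposure: 10 weeks.
Posterior: α' = 8 + 107 = 115, β' = 11 + 10 = 21.

21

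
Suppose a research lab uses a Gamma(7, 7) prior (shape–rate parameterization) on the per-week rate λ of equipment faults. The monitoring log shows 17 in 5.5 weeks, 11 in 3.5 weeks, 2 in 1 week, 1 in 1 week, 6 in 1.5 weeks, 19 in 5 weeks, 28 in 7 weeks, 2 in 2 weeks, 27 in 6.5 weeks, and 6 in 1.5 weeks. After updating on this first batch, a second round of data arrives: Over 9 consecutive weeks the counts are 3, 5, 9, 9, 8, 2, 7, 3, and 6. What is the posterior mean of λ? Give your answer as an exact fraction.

356/101

Total count: 17 + 11 + 2 + 1 + 6 + 19 + 28 + 2 + 27 + 6 = 119.
Total exposure: 5.5 + 3.5 + 1 + 1 + 1.5 + 5 + 7 + 2 + 6.5 + 1.5 = 34.5 weeks.
After the first batch: Gamma(7 + 119, 7 + 34.5) = Gamma(126, 83/2).
Total count: 3 + 5 + 9 + 9 + 8 + 2 + 7 + 3 + 6 = 52.
Total exposure: 9 weeks.
After the second batch: Gamma(126 + 52, 83/2 + 9) = Gamma(178, 101/2).
Posterior mean = α'/β' = 178/(101/2) = 356/101.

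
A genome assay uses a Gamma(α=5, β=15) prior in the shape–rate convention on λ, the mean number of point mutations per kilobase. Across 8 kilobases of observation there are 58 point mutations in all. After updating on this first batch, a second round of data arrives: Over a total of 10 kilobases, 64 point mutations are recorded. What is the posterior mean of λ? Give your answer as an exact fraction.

Total count 58 over total exposure 8 kilobases.
After the first batch: Gamma(5 + 58, 15 + 8) = Gamma(63, 23).
Total count 64 over total exposure 10 kilobases.
After the second batch: Gamma(63 + 64, 23 + 10) = Gamma(127, 33).
Posterior mean = α'/β' = 127/33.

127/33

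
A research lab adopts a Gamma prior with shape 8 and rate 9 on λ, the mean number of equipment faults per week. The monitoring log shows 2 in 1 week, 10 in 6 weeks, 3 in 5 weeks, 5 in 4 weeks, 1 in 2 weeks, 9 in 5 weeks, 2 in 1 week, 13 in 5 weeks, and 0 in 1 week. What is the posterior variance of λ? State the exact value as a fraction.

53/1521

Total count: 2 + 10 + 3 + 5 + 1 + 9 + 2 + 13 + 0 = 45.
Total exposure: 1 + 6 + 5 + 4 + 2 + 5 + 1 + 5 + 1 = 30 weeks.
Gamma(α, β) with Poisson data over total exposure Σt gives posterior Gamma(α+Σx, β+Σt) = Gamma(53, 39).
Posterior variance = α'/β'² = 53/1521.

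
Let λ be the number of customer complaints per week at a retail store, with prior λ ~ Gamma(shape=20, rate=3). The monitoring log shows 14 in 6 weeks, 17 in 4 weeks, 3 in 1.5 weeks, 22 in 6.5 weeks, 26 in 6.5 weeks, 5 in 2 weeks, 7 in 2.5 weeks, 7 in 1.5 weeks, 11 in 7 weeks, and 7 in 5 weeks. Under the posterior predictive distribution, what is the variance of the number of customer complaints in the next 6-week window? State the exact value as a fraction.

171804/8281

Total count: 14 + 17 + 3 + 22 + 26 + 5 + 7 + 7 + 11 + 7 = 119.
Total exposure: 6 + 4 + 1.5 + 6.5 + 6.5 + 2 + 2.5 + 1.5 + 7 + 5 = 42.5 weeks.
Posterior: α' = 20 + 119 = 139, β' = 3 + 42.5 = 91/2.
The posterior predictive for a window of length T is Negative Binomial with variance T·α'·(β'+T)/β'² = 6·139·(103/2)/(8281/4) = 171804/8281.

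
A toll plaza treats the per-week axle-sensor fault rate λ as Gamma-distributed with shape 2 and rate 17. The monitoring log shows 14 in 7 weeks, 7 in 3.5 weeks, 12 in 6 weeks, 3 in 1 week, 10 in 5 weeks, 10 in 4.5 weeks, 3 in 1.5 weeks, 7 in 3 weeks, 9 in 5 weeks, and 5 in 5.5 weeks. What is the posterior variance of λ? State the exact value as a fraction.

Total count: 14 + 7 + 12 + 3 + 10 + 10 + 3 + 7 + 9 + 5 = 80.
Total exposure: 7 + 3.5 + 6 + 1 + 5 + 4.5 + 1.5 + 3 + 5 + 5.5 = 42 weeks.
Gamma(α, β) with Poisson data over total exposure Σt gives posterior Gamma(α+Σx, β+Σt) = Gamma(82, 59).
Posterior variance = α'/β'² = 82/3481.

82/3481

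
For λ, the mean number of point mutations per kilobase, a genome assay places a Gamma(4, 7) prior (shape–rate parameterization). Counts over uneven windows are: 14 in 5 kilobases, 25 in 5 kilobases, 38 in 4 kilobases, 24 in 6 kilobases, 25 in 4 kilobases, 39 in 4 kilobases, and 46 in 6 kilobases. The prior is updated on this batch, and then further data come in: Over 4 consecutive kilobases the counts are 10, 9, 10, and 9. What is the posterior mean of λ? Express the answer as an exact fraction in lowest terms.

Total count: 14 + 25 + 38 + 24 + 25 + 39 + 46 = 211.
Total exposure: 5 + 5 + 4 + 6 + 4 + 4 + 6 = 34 kilobases.
After the first batch: Gamma(4 + 211, 7 + 34) = Gamma(215, 41).
Total count: 10 + 9 + 10 + 9 = 38.
Total exposure: 4 kilobases.
After the second batch: Gamma(215 + 38, 41 + 4) = Gamma(253, 45).
Posterior mean = α'/β' = 253/45.

253/45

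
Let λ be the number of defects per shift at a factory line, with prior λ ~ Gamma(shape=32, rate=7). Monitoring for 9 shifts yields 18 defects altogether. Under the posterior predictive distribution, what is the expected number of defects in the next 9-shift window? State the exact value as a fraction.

Total count 18 over total exposure 9 shifts.
Gamma(α, β) with Poisson data over total exposure Σt gives posterior Gamma(α+Σx, β+Σt) = Gamma(50, 16).
Predictive mean over a 9-shift window = T·E[λ|data] = 9·50/16 = 225/8.

225/8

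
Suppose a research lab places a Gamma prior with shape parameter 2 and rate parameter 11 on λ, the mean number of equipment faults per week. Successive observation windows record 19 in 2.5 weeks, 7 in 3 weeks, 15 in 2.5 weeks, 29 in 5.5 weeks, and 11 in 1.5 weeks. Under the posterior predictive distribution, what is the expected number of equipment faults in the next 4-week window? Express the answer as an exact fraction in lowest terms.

166/13

Total count: 19 + 7 + 15 + 29 + 11 = 81.
Total exposure: 2.5 + 3 + 2.5 + 5.5 + 1.5 = 15 weeks.
The Gamma prior is conjugate for the Poisson rate, so λ | data ~ Gamma(2+81, 11+15) = Gamma(83, 26).
Predictive mean over a 4-week window = T·E[λ|data] = 4·83/26 = 166/13.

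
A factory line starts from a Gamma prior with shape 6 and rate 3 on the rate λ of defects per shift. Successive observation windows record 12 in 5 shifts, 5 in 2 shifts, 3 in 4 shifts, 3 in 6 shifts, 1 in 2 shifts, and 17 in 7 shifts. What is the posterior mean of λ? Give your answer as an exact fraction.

47/29

Total count: 12 + 5 + 3 + 3 + 1 + 17 = 41.
Total exposure: 5 + 2 + 4 + 6 + 2 + 7 = 26 shifts.
By Gamma–Poisson conjugacy, the posterior is Gamma(α + Σx, β + Σt) = Gamma(6 + 41, 3 + 26) = Gamma(47, 29).
Posterior mean = α'/β' = 47/29.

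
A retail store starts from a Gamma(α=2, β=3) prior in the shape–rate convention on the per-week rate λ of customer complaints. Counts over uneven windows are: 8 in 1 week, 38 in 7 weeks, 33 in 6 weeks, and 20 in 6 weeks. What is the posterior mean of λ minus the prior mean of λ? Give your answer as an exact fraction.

Total count: 8 + 38 + 33 + 20 = 99.
Total exposure: 1 + 7 + 6 + 6 = 20 weeks.
Conjugate update: add total count to the shape and total exposure to the rate, giving Gamma(101, 23).
Posterior mean = 101/23 = 101/23; prior mean = 2/3 = 2/3. Difference = 101/23 − 2/3 = 257/69.

257/69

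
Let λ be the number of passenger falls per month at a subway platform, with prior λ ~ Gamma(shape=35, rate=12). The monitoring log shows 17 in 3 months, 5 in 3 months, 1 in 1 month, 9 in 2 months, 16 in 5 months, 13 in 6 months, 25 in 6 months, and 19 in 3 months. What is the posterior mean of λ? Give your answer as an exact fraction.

140/41

Total count: 17 + 5 + 1 + 9 + 16 + 13 + 25 + 19 = 105.
Total exposure: 3 + 3 + 1 + 2 + 5 + 6 + 6 + 3 = 29 months.
The Gamma prior is conjugate for the Poisson rate, so λ | data ~ Gamma(35+105, 12+29) = Gamma(140, 41).
Posterior mean = α'/β' = 140/41.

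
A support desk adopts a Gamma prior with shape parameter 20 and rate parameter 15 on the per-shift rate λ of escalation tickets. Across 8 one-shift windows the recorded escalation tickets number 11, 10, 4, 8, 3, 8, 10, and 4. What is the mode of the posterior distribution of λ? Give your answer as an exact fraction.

77/23

Total count: 11 + 10 + 4 + 8 + 3 + 8 + 10 + 4 = 58.
Total exposure: 8 shifts.
Posterior: α' = 20 + 58 = 78, β' = 15 + 8 = 23.
Posterior mode = (α'−1)/β' = 77/23.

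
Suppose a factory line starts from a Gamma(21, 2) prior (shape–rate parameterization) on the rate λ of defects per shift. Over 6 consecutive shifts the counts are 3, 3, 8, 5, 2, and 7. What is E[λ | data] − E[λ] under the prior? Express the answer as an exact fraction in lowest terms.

-35/8

Total count: 3 + 3 + 8 + 5 + 2 + 7 = 28.
Total exposure: 6 shifts.
Gamma(α, β) with Poisson data over total exposure Σt gives posterior Gamma(α+Σx, β+Σt) = Gamma(49, 8).
Posterior mean = 49/8 = 49/8; prior mean = 21/2 = 21/2. Difference = 49/8 − 21/2 = -35/8.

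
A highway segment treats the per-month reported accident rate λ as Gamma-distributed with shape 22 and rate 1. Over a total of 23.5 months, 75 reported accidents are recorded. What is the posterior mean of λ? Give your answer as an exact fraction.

194/49

Total count 75 over total exposure 23.5 months.
Conjugate update: add total count to the shape and total exposure to the rate, giving Gamma(97, 49/2).
Posterior mean = α'/β' = 97/(49/2) = 194/49.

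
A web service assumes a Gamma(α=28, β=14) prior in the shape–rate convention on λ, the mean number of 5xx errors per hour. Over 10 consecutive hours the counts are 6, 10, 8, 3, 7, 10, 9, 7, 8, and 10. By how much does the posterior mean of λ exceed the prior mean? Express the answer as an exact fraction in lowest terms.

Total count: 6 + 10 + 8 + 3 + 7 + 10 + 9 + 7 + 8 + 10 = 78.
Total exposure: 10 hours.
The Gamma prior is conjugate for the Poisson rate, so λ | data ~ Gamma(28+78, 14+10) = Gamma(106, 24).
Posterior mean = 106/24 = 53/12; prior mean = 28/14 = 2. Difference = 53/12 − 2 = 29/12.

29/12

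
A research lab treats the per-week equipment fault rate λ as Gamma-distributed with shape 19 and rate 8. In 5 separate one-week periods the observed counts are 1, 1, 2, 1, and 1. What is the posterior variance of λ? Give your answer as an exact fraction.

25/169

Total count: 1 + 1 + 2 + 1 + 1 = 6.
Total exposure: 5 weeks.
Gamma(α, β) with Poisson data over total exposure Σt gives posterior Gamma(α+Σx, β+Σt) = Gamma(25, 13).
Posterior variance = α'/β'² = 25/169.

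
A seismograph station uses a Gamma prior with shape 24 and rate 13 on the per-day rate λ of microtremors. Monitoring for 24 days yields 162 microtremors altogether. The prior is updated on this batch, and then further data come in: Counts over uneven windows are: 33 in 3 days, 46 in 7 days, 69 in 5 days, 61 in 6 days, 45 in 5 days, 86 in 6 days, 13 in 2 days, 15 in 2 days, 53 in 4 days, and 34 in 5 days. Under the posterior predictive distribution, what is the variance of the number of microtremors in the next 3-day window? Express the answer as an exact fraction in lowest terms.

Total count 162 over total exposure 24 days.
After the first batch: Gamma(24 + 162, 13 + 24) = Gamma(186, 37).
Total count: 33 + 46 + 69 + 61 + 45 + 86 + 13 + 15 + 53 + 34 = 455.
Total exposure: 3 + 7 + 5 + 6 + 5 + 6 + 2 + 2 + 4 + 5 = 45 days.
After the second batch: Gamma(186 + 455, 37 + 45) = Gamma(641, 82).
The posterior predictive for a window of length T is Negative Binomial with variance T·α'·(β'+T)/β'² = 3·641·85/6724 = 163455/6724.

163455/6724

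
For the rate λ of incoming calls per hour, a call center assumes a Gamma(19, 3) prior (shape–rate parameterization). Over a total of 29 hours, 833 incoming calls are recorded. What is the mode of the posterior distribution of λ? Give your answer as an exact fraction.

Total count 833 over total exposure 29 hours.
The Gamma prior is conjugate for the Poisson rate, so λ | data ~ Gamma(19+833, 3+29) = Gamma(852, 32).
Posterior mode = (α'−1)/β' = 851/32.

851/32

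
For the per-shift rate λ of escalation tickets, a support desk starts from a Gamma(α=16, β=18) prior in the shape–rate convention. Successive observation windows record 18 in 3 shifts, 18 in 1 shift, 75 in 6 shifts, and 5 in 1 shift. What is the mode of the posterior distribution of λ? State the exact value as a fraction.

131/29

Total count: 18 + 18 + 75 + 5 = 116.
Total exposure: 3 + 1 + 6 + 1 = 11 shifts.
Conjugate update: add total count to the shape and total exposure to the rate, giving Gamma(132, 29).
Posterior mode = (α'−1)/β' = 131/29.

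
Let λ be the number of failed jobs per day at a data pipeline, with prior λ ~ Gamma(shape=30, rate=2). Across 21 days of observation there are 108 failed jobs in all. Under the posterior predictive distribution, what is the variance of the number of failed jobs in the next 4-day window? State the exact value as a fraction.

Total count 108 over total exposure 21 days.
Conjugate update: add total count to the shape and total exposure to the rate, giving Gamma(138, 23).
The posterior predictive for a window of length T is Negative Binomial with variance T·α'·(β'+T)/β'² = 4·138·27/529 = 648/23.

648/23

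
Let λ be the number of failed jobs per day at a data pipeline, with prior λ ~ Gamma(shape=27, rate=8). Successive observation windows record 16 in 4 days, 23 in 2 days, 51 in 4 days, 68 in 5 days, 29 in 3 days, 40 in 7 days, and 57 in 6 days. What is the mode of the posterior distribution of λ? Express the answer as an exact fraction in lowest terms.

Total count: 16 + 23 + 51 + 68 + 29 + 40 + 57 = 284.
Total exposure: 4 + 2 + 4 + 5 + 3 + 7 + 6 = 31 days.
By Gamma–Poisson conjugacy, the posterior is Gamma(α + Σx, β + Σt) = Gamma(27 + 284, 8 + 31) = Gamma(311, 39).
Posterior mode = (α'−1)/β' = 310/39.

310/39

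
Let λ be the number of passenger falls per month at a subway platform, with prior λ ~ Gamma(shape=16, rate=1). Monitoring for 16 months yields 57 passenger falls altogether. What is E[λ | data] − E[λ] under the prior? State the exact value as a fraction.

-199/17

Total count 57 over total exposure 16 months.
The Gamma prior is conjugate for the Poisson rate, so λ | data ~ Gamma(16+57, 1+16) = Gamma(73, 17).
Posterior mean = 73/17 = 73/17; prior mean = 16/1 = 16. Difference = 73/17 − 16 = -199/17.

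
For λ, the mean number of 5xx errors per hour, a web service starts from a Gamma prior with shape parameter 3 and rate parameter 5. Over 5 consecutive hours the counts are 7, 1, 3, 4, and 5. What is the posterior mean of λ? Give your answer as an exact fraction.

Total count: 7 + 1 + 3 + 4 + 5 = 20.
Total exposure: 5 hours.
Posterior: α' = 3 + 20 = 23, β' = 5 + 5 = 10.
Posterior mean = α'/β' = 23/10.

23/10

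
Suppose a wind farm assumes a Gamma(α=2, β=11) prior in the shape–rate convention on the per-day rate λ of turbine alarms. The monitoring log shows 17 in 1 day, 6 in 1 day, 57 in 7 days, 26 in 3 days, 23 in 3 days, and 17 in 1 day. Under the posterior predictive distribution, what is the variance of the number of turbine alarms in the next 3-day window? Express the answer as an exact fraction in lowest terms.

1480/81

Total count: 17 + 6 + 57 + 26 + 23 + 17 = 146.
Total exposure: 1 + 1 + 7 + 3 + 3 + 1 = 16 days.
Posterior: α' = 2 + 146 = 148, β' = 11 + 16 = 27.
The posterior predictive for a window of length T is Negative Binomial with variance T·α'·(β'+T)/β'² = 3·148·30/729 = 1480/81.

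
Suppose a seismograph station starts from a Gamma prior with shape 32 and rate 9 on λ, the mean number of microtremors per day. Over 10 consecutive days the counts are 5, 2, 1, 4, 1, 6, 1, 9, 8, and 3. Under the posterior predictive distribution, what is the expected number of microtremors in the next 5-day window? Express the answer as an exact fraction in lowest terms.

360/19

Total count: 5 + 2 + 1 + 4 + 1 + 6 + 1 + 9 + 8 + 3 = 40.
Total exposure: 10 days.
Posterior: α' = 32 + 40 = 72, β' = 9 + 10 = 19.
Predictive mean over a 5-day window = T·E[λ|data] = 5·72/19 = 360/19.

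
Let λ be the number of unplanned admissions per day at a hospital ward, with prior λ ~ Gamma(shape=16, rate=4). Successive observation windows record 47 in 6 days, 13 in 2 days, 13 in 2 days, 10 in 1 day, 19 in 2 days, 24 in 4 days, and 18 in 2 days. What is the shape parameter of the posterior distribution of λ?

160

Total count: 47 + 13 + 13 + 10 + 19 + 24 + 18 = 144.
Total exposure: 6 + 2 + 2 + 1 + 2 + 4 + 2 = 19 days.
Conjugate update: add total count to the shape and total exposure to the rate, giving Gamma(160, 23).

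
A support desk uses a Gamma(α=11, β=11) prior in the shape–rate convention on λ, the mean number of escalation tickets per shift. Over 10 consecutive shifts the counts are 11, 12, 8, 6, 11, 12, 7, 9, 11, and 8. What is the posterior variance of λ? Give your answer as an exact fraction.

106/441

Total count: 11 + 12 + 8 + 6 + 11 + 12 + 7 + 9 + 11 + 8 = 95.
Total exposure: 10 shifts.
The Gamma prior is conjugate for the Poisson rate, so λ | data ~ Gamma(11+95, 11+10) = Gamma(106, 21).
Posterior variance = α'/β'² = 106/441.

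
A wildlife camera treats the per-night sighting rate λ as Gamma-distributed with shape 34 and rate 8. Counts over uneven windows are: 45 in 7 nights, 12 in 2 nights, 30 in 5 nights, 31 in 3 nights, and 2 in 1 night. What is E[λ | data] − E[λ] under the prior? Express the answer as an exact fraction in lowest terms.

Total count: 45 + 12 + 30 + 31 + 2 = 120.
Total exposure: 7 + 2 + 5 + 3 + 1 = 18 nights.
Posterior: α' = 34 + 120 = 154, β' = 8 + 18 = 26.
Posterior mean = 154/26 = 77/13; prior mean = 34/8 = 17/4. Difference = 77/13 − 17/4 = 87/52.

87/52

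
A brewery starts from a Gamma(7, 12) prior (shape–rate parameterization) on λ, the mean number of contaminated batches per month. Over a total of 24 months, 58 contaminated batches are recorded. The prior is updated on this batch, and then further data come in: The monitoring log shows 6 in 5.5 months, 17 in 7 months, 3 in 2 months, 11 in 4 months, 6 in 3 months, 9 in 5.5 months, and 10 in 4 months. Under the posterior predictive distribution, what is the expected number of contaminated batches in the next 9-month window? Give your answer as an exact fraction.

1143/67

Total count 58 over total exposure 24 months.
After the first batch: Gamma(7 + 58, 12 + 24) = Gamma(65, 36).
Total count: 6 + 17 + 3 + 11 + 6 + 9 + 10 = 62.
Total exposure: 5.5 + 7 + 2 + 4 + 3 + 5.5 + 4 = 31 months.
After the second batch: Gamma(65 + 62, 36 + 31) = Gamma(127, 67).
Predictive mean over a 9-month window = T·E[λ|data] = 9·127/67 = 1143/67.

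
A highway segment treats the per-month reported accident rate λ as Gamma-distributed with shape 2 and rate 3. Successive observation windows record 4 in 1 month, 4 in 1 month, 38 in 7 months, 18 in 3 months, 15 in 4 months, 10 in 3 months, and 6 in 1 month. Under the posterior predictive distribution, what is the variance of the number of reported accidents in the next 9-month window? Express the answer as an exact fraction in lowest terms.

27936/529

Total count: 4 + 4 + 38 + 18 + 15 + 10 + 6 = 95.
Total exposure: 1 + 1 + 7 + 3 + 4 + 3 + 1 = 20 months.
By Gamma–Poisson conjugacy, the posterior is Gamma(α + Σx, β + Σt) = Gamma(2 + 95, 3 + 20) = Gamma(97, 23).
The posterior predictive for a window of length T is Negative Binomial with variance T·α'·(β'+T)/β'² = 9·97·32/529 = 27936/529.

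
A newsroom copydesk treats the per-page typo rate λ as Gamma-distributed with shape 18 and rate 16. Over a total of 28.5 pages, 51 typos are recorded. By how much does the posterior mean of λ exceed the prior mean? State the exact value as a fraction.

303/712

Total count 51 over total exposure 28.5 pages.
Posterior: α' = 18 + 51 = 69, β' = 16 + 28.5 = 89/2.
Posterior mean = 69/(89/2) = 138/89; prior mean = 18/16 = 9/8. Difference = 138/89 − 9/8 = 303/712.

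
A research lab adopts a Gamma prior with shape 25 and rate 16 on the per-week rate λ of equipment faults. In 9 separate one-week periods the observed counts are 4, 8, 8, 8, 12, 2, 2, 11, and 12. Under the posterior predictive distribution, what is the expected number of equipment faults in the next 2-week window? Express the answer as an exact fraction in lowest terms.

184/25

Total count: 4 + 8 + 8 + 8 + 12 + 2 + 2 + 11 + 12 = 67.
Total exposure: 9 weeks.
Posterior: α' = 25 + 67 = 92, β' = 16 + 9 = 25.
Predictive mean over a 2-week window = T·E[λ|data] = 2·92/25 = 184/25.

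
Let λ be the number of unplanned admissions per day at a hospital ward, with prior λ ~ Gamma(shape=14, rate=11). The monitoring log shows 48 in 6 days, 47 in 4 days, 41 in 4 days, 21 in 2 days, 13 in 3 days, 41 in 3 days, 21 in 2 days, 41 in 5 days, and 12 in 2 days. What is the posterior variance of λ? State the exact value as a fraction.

Total count: 48 + 47 + 41 + 21 + 13 + 41 + 21 + 41 + 12 = 285.
Total exposure: 6 + 4 + 4 + 2 + 3 + 3 + 2 + 5 + 2 = 31 days.
By Gamma–Poisson conjugacy, the posterior is Gamma(α + Σx, β + Σt) = Gamma(14 + 285, 11 + 31) = Gamma(299, 42).
Posterior variance = α'/β'² = 299/1764.

299/1764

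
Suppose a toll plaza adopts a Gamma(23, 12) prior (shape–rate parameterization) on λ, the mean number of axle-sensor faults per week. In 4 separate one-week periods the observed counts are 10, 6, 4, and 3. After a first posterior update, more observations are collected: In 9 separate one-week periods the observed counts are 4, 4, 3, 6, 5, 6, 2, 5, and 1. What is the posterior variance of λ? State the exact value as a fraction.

82/625

Total count: 10 + 6 + 4 + 3 = 23.
Total exposure: 4 weeks.
After the first batch: Gamma(23 + 23, 12 + 4) = Gamma(46, 16).
Total count: 4 + 4 + 3 + 6 + 5 + 6 + 2 + 5 + 1 = 36.
Total exposure: 9 weeks.
After the second batch: Gamma(46 + 36, 16 + 9) = Gamma(82, 25).
Posterior variance = α'/β'² = 82/625.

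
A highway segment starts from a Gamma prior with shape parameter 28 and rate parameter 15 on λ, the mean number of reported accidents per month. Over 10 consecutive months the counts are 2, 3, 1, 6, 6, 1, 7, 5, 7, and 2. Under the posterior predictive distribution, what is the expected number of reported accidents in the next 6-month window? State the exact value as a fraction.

Total count: 2 + 3 + 1 + 6 + 6 + 1 + 7 + 5 + 7 + 2 = 40.
Total exposure: 10 months.
Conjugate update: add total count to the shape and total exposure to the rate, giving Gamma(68, 25).
Predictive mean over a 6-month window = T·E[λ|data] = 6·68/25 = 408/25.

408/25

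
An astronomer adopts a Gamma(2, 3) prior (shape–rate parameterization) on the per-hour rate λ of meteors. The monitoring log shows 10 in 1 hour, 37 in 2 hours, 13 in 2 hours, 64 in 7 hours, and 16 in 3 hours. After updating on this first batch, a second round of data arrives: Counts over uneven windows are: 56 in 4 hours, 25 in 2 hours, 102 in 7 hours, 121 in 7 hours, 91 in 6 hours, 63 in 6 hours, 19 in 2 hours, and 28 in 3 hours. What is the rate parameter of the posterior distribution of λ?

Total count: 10 + 37 + 13 + 64 + 16 = 140.
Total exposure: 1 + 2 + 2 + 7 + 3 = 15 hours.
After the first batch: Gamma(2 + 140, 3 + 15) = Gamma(142, 18).
Total count: 56 + 25 + 102 + 121 + 91 + 63 + 19 + 28 = 505.
Total exposure: 4 + 2 + 7 + 7 + 6 + 6 + 2 + 3 = 37 hours.
After the second batch: Gamma(142 + 505, 18 + 37) = Gamma(647, 55).

55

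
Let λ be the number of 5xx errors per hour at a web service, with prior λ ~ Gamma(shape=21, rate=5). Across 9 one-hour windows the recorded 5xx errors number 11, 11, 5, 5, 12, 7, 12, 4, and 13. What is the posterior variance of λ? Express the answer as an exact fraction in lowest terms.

101/196

Total count: 11 + 11 + 5 + 5 + 12 + 7 + 12 + 4 + 13 = 80.
Total exposure: 9 hours.
Posterior: α' = 21 + 80 = 101, β' = 5 + 9 = 14.
Posterior variance = α'/β'² = 101/196.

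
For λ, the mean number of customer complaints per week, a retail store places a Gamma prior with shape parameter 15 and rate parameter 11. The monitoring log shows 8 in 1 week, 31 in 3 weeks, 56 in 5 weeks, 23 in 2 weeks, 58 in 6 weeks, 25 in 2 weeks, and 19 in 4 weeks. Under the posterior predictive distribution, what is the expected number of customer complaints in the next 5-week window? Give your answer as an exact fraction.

1175/34

Total count: 8 + 31 + 56 + 23 + 58 + 25 + 19 = 220.
Total exposure: 1 + 3 + 5 + 2 + 6 + 2 + 4 = 23 weeks.
Conjugate update: add total count to the shape and total exposure to the rate, giving Gamma(235, 34).
Predictive mean over a 5-week window = T·E[λ|data] = 5·235/34 = 1175/34.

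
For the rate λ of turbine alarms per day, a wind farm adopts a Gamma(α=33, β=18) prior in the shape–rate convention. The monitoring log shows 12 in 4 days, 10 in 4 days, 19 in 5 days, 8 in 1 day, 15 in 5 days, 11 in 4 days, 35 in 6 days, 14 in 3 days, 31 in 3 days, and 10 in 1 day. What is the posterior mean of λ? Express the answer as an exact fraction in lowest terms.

Total count: 12 + 10 + 19 + 8 + 15 + 11 + 35 + 14 + 31 + 10 = 165.
Total exposure: 4 + 4 + 5 + 1 + 5 + 4 + 6 + 3 + 3 + 1 = 36 days.
Posterior: α' = 33 + 165 = 198, β' = 18 + 36 = 54.
Posterior mean = α'/β' = 198/54 = 11/3.

11/3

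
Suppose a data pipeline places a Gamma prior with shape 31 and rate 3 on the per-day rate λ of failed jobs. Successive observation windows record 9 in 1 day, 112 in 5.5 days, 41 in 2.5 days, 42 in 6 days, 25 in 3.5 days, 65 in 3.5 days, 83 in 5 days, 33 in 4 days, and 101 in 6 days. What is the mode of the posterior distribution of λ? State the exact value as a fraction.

Total count: 9 + 112 + 41 + 42 + 25 + 65 + 83 + 33 + 101 = 511.
Total exposure: 1 + 5.5 + 2.5 + 6 + 3.5 + 3.5 + 5 + 4 + 6 = 37 days.
By Gamma–Poisson conjugacy, the posterior is Gamma(α + Σx, β + Σt) = Gamma(31 + 511, 3 + 37) = Gamma(542, 40).
Posterior mode = (α'−1)/β' = 541/40.

541/40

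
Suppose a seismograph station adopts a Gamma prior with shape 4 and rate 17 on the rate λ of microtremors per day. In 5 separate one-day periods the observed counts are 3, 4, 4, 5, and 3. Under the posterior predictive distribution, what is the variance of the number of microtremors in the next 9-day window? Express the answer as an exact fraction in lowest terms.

Total count: 3 + 4 + 4 + 5 + 3 = 19.
Total exposure: 5 days.
Gamma(α, β) with Poisson data over total exposure Σt gives posterior Gamma(α+Σx, β+Σt) = Gamma(23, 22).
The posterior predictive for a window of length T is Negative Binomial with variance T·α'·(β'+T)/β'² = 9·23·31/484 = 6417/484.

6417/484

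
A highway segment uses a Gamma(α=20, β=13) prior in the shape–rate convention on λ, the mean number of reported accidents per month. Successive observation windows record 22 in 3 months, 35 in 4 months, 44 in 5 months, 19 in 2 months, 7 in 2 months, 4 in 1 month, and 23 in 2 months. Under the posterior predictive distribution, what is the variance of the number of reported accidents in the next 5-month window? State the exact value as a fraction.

16095/512

Total count: 22 + 35 + 44 + 19 + 7 + 4 + 23 = 154.
Total exposure: 3 + 4 + 5 + 2 + 2 + 1 + 2 = 19 months.
Conjugate update: add total count to the shape and total exposure to the rate, giving Gamma(174, 32).
The posterior predictive for a window of length T is Negative Binomial with variance T·α'·(β'+T)/β'² = 5·174·37/1024 = 16095/512.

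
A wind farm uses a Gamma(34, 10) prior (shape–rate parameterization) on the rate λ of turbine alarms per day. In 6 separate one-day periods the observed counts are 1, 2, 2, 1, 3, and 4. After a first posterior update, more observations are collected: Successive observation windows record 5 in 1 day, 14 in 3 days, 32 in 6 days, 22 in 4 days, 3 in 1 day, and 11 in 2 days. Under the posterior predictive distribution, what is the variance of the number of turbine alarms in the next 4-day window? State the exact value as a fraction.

19832/1089

Total count: 1 + 2 + 2 + 1 + 3 + 4 = 13.
Total exposure: 6 days.
After the first batch: Gamma(34 + 13, 10 + 6) = Gamma(47, 16).
Total count: 5 + 14 + 32 + 22 + 3 + 11 = 87.
Total exposure: 1 + 3 + 6 + 4 + 1 + 2 = 17 days.
After the second batch: Gamma(47 + 87, 16 + 17) = Gamma(134, 33).
The posterior predictive for a window of length T is Negative Binomial with variance T·α'·(β'+T)/β'² = 4·134·37/1089 = 19832/1089.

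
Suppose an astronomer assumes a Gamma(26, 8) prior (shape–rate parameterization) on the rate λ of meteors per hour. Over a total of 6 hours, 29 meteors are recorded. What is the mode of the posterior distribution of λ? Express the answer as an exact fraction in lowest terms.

Total count 29 over total exposure 6 hours.
Posterior: α' = 26 + 29 = 55, β' = 8 + 6 = 14.
Posterior mode = (α'−1)/β' = 54/14 = 27/7.

27/7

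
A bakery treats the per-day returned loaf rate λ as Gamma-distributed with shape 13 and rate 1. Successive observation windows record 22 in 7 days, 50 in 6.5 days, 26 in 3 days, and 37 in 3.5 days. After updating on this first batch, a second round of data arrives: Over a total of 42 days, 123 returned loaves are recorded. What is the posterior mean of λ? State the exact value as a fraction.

Total count: 22 + 50 + 26 + 37 = 135.
Total exposure: 7 + 6.5 + 3 + 3.5 = 20 days.
After the first batch: Gamma(13 + 135, 1 + 20) = Gamma(148, 21).
Total count 123 over total exposure 42 days.
After the second batch: Gamma(148 + 123, 21 + 42) = Gamma(271, 63).
Posterior mean = α'/β' = 271/63.

271/63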